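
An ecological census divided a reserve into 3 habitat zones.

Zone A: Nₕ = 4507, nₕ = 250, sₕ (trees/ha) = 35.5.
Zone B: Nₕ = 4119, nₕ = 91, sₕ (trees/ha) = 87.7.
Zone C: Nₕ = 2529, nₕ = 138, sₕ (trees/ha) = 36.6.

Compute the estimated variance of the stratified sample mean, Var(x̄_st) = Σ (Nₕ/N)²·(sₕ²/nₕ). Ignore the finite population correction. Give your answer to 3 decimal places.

N = 11155. Term for each stratum: Wₕ²sₕ²/nₕ.
Var(x̄_st) = 0.822911 + 11.523973 + 0.498932 = 12.845816 → 12.846.

12.846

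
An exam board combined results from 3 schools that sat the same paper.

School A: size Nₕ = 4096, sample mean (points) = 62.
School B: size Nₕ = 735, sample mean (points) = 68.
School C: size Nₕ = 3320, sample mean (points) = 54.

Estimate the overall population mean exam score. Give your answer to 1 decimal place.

N = 8151; weights Wₕ = Nₕ/N = (0.5025, 0.0902, 0.4073).
x̄_st = Σ Wₕ·x̄ₕ = 0.5025·62 + 0.0902·68 + 0.4073·54 ≈ 59.283...
→ 59.3.

59.3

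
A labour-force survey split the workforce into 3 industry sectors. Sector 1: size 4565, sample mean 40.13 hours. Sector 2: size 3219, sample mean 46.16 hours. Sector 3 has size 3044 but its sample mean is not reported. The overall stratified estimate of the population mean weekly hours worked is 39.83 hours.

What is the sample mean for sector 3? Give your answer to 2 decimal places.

N = 4565 + 3219 + 3044 = 10828.
Overall total = μ·N = 39.83·10828 = 431279.24.
Subtract the known strata: 4565·40.13 + 3219·46.16 = 331782.49.
Remaining total for sector 3: 431279.24 − 331782.49 = 99496.75.
Divide by its size: 99496.75 / 3044 = 32.6862... → 32.69.

32.69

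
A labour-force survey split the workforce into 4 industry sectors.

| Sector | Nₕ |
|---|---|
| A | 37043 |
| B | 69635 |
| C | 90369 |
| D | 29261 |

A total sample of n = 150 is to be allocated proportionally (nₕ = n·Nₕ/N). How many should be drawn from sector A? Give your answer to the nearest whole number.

25

Share of sector A = 37043/226308 = 0.16368.
Allocate 150 × 0.16368 = 24.553... → 25.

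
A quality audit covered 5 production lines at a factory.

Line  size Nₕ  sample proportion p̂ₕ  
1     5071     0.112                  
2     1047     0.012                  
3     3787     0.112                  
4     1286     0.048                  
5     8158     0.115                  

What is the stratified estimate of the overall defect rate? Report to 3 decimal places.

0.104

N = 5071 + 1047 + 3787 + 1286 + 8158 = 19349.
Overall proportion = Σ (Nₕ/N)·p̂ₕ.
Σ Nₕp̂ₕ = 567.952 + 12.564 + 424.144 + 61.728 + 938.17 = 2004.558.
2004.558 / 19349 = 0.10360... → 0.104.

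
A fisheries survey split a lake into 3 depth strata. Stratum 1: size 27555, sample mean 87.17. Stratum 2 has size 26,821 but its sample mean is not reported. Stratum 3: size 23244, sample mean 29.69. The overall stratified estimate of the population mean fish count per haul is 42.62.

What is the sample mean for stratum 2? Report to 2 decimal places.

Σ Nₕx̄ₕ = N·μ, so 26821·x̄_2 = 77620·42.62 − (27555·87.17 + 23244·29.69).
= 3308164.4 − 3092083.71 = 216080.69.
x̄_2 = 216080.69 / 26821 = 8.0564... → 8.06.

8.06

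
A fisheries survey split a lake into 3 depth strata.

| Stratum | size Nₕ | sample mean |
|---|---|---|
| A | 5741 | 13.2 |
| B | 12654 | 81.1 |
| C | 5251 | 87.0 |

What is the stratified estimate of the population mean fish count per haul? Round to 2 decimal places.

65.92

N = 23646; weights Wₕ = Nₕ/N = (0.2428, 0.5351, 0.2221).
x̄_st = Σ Wₕ·x̄ₕ = 0.2428·13.2 + 0.5351·81.1 + 0.2221·87.0 ≈ 65.9248...
→ 65.92.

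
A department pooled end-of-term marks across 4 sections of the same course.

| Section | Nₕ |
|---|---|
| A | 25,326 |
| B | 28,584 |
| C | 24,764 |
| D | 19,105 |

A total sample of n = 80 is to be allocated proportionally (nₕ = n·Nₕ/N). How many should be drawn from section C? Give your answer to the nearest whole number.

20

Share of section C = 24764/97779 = 0.25327.
Allocate 80 × 0.25327 = 20.261... → 20.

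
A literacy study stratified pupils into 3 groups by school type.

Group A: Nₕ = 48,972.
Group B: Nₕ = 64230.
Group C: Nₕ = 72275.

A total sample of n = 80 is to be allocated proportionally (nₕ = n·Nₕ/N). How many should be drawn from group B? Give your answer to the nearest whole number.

28

Share of group B = 64230/185477 = 0.34630.
Allocate 80 × 0.34630 = 27.704... → 28.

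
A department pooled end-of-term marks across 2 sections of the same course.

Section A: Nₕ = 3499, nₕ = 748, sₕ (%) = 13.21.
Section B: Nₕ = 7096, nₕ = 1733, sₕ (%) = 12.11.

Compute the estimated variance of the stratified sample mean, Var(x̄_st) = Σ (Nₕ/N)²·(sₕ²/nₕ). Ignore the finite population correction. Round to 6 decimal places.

N = 10595. Term for each stratum: Wₕ²sₕ²/nₕ.
Var(x̄_st) = 0.025444270 + 0.037959022 = 0.063403292 → 0.063403.

0.063403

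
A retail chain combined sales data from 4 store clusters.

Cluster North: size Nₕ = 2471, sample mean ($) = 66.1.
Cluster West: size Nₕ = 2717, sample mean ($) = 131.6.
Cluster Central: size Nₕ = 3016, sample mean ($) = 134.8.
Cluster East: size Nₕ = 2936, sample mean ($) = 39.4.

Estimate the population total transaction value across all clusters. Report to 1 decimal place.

North: 2471·66.1 = 163333.1
West: 2717·131.6 = 357557.2
Central: 3016·134.8 = 406556.8
East: 2936·39.4 = 115678.4
τ̂ = Σ Nₕx̄ₕ = 1043125.5.

1043125.5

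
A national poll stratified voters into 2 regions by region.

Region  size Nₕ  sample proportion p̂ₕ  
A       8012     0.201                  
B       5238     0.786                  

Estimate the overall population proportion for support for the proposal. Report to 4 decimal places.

Wₕ = Nₕ/N with N = 13250: 0.6047, 0.3953.
p̂_st = 0.6047·0.201 + 0.3953·0.786 ≈ 0.432263... → 0.4323.

0.4323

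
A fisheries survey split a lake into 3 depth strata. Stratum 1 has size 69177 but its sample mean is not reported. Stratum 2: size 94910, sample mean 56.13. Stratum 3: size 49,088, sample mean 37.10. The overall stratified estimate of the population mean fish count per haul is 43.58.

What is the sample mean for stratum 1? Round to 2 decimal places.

30.96

Σ Nₕx̄ₕ = N·μ, so 69177·x̄_1 = 213175·43.58 − (94910·56.13 + 49088·37.10).
= 9290166.5 − 7148463.1 = 2141703.4.
x̄_1 = 2141703.4 / 69177 = 30.9598... → 30.96.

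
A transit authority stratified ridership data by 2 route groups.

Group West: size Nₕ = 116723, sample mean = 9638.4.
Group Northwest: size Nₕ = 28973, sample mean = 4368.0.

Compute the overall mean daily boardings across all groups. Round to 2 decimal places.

x̄_st = (Σ Nₕx̄ₕ) / (Σ Nₕ) = (116723·9638.4 + 28973·4368.0) / 145696
= 1251577027.2 / 145696 = 8590.3321... → 8590.33.

8590.33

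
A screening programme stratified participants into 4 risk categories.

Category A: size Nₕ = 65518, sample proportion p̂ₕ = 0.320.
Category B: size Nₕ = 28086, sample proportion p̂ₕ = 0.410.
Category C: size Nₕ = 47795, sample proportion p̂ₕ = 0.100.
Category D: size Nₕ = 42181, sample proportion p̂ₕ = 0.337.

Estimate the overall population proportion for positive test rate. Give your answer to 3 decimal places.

Wₕ = Nₕ/N with N = 183580: 0.3569, 0.1530, 0.2603, 0.2298.
p̂_st = 0.3569·0.320 + 0.1530·0.410 + 0.2603·0.100 + 0.2298·0.337 ≈ 0.28040... → 0.280.

0.280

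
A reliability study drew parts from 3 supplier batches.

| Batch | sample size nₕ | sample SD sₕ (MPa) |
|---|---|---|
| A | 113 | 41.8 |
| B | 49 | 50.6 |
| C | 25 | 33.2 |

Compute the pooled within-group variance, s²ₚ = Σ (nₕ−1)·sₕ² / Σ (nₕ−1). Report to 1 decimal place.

Degrees of freedom: 112 + 48 + 24 = 184.
Σ(nₕ−1)sₕ² = 112·1747.24 + 48·2560.36 + 24·1102.24 = 345041.92.
s²ₚ = 345041.92 / 184 = 1875.228... → 1875.2.

1875.2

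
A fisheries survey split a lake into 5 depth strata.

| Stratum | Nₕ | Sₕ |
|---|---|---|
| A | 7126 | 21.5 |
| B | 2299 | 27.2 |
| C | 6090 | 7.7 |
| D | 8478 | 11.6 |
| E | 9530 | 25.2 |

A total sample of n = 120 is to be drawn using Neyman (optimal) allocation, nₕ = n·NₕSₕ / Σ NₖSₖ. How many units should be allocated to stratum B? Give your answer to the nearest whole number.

12

Σ NₕSₕ = 7126·21.5 + 2299·27.2 + 6090·7.7 + 8478·11.6 + 9530·25.2 = 601135.6.
Share for B: 62532.8/601135.6 = 0.10402.
n_B = 120 × 0.10402 = 12.483... → 12.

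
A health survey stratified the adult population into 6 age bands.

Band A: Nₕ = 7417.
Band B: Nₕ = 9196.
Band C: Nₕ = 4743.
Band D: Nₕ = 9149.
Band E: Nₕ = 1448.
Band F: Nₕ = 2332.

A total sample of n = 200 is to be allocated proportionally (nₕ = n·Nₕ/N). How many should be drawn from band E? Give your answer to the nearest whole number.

8

N = 7417 + 9196 + 4743 + 9149 + 1448 + 2332 = 34285.
n_E = 200·1448/34285 = 8.447... → 8.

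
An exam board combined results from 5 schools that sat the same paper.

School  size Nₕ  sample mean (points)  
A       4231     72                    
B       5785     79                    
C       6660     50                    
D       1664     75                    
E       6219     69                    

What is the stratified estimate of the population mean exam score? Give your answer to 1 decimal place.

x̄_st = (Σ Nₕx̄ₕ) / (Σ Nₕ) = (4231·72 + 5785·79 + 6660·50 + 1664·75 + 6219·69) / 24559
= 1648558 / 24559 = 67.126... → 67.1.

67.1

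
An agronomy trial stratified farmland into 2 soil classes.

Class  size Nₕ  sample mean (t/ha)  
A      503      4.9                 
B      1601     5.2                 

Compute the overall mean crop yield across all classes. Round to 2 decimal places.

5.13

x̄_st = (Σ Nₕx̄ₕ) / (Σ Nₕ) = (503·4.9 + 1601·5.2) / 2104
= 10789.9 / 2104 = 5.1283... → 5.13.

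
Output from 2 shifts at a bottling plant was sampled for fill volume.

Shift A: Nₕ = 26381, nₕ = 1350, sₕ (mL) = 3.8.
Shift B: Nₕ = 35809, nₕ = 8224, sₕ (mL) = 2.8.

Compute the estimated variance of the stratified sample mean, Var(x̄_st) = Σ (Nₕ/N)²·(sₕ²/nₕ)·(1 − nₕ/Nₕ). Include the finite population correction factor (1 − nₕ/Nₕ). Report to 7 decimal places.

0.0020697

N = 62190. Term for each stratum: Wₕ²sₕ²/nₕ·(1−nₕ/Nₕ).
Var(x̄_st) = 0.0018262565 + 0.0002434765 = 0.0020697329 → 0.0020697.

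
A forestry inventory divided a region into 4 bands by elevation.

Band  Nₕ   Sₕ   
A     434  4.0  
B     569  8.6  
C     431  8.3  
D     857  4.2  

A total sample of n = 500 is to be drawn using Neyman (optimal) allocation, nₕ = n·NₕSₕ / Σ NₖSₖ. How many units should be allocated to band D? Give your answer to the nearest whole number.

A: NₕSₕ = 434·4.0 = 1736
B: NₕSₕ = 569·8.6 = 4893.4
C: NₕSₕ = 431·8.3 = 3577.3
D: NₕSₕ = 857·4.2 = 3599.4
Σ NₕSₕ = 13806.1.
n_D = 500·3599.4/13806.1 = 130.355... → 130.

130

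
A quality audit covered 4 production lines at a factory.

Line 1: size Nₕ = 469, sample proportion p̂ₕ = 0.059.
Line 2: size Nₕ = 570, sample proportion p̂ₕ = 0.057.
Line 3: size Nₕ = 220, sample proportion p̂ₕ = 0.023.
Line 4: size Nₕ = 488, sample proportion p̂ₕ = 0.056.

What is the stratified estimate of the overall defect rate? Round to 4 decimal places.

N = 469 + 570 + 220 + 488 = 1747.
Overall proportion = Σ (Nₕ/N)·p̂ₕ.
Σ Nₕp̂ₕ = 27.671 + 32.49 + 5.06 + 27.328 = 92.549.
92.549 / 1747 = 0.052976... → 0.0530.

0.0530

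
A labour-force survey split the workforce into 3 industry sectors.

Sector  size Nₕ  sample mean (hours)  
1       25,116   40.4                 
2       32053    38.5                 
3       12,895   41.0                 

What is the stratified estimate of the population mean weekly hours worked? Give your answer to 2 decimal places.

39.64

N = 25116 + 32053 + 12895 = 70064.
Overall mean = Σ (Nₕ/N)·x̄ₕ — weight by population share, not a simple average.
Σ Nₕx̄ₕ = 25116·40.4 + 32053·38.5 + 12895·41.0 = 1014686.4 + 1234040.5 + 528695 = 2777421.9.
Divide by N: 2777421.9 / 70064 = 39.6412... → 39.64.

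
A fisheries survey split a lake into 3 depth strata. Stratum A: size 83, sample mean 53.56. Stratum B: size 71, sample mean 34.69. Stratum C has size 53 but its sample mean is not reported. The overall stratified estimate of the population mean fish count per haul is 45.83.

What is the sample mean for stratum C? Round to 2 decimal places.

48.65

N = 83 + 71 + 53 = 207.
Overall total = μ·N = 45.83·207 = 9486.81.
Subtract the known strata: 83·53.56 + 71·34.69 = 6908.47.
Remaining total for stratum C: 9486.81 − 6908.47 = 2578.34.
Divide by its size: 2578.34 / 53 = 48.6479... → 48.65.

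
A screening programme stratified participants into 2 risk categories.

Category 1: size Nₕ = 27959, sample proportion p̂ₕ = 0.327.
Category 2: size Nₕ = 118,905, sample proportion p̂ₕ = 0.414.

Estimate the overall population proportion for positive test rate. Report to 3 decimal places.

Wₕ = Nₕ/N with N = 146864: 0.1904, 0.8096.
p̂_st = 0.1904·0.327 + 0.8096·0.414 ≈ 0.39744... → 0.397.

0.397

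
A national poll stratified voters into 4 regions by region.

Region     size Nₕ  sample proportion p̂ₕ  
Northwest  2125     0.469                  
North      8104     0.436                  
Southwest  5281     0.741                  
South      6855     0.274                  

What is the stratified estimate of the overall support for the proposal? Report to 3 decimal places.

N = 2125 + 8104 + 5281 + 6855 = 22365.
Overall proportion = Σ (Nₕ/N)·p̂ₕ.
Σ Nₕp̂ₕ = 996.625 + 3533.344 + 3913.221 + 1878.27 = 10321.46.
10321.46 / 22365 = 0.46150... → 0.462.

0.462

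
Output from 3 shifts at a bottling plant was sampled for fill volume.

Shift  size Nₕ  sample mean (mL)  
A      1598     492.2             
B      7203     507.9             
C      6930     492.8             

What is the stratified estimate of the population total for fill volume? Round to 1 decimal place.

Population total = Σ Nₕ·x̄ₕ (each stratum's size times its mean).
1598·492.2 + 7203·507.9 + 6930·492.8 = 786535.6 + 3658403.7 + 3415104 = 7860043.3.

7860043.3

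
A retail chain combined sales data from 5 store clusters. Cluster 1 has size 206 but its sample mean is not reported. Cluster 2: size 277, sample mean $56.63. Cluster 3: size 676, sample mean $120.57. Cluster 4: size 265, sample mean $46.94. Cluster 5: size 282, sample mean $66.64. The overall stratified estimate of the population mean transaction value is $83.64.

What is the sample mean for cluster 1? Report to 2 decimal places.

N = 206 + 277 + 676 + 265 + 282 = 1706.
Overall total = μ·N = 83.64·1706 = 142689.84.
Subtract the known strata: 277·56.63 + 676·120.57 + 265·46.94 + 282·66.64 = 128423.41.
Remaining total for cluster 1: 142689.84 − 128423.41 = 14266.43.
Divide by its size: 14266.43 / 206 = 69.2545... → 69.25.

69.25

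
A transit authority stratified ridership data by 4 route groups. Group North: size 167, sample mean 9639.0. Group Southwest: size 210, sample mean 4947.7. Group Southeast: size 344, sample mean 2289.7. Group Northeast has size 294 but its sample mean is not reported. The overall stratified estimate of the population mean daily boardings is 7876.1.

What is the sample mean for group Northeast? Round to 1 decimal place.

N = 167 + 210 + 344 + 294 = 1015.
Overall total = μ·N = 7876.1·1015 = 7994241.5.
Subtract the known strata: 167·9639.0 + 210·4947.7 + 344·2289.7 = 3436386.8.
Remaining total for group Northeast: 7994241.5 − 3436386.8 = 4557854.7.
Divide by its size: 4557854.7 / 294 = 15502.907... → 15502.9.

15502.9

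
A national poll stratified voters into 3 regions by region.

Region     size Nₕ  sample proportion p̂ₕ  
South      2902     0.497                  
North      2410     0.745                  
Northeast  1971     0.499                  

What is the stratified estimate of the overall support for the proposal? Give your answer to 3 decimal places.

0.580

Wₕ = Nₕ/N with N = 7283: 0.3985, 0.3309, 0.2706.
p̂_st = 0.3985·0.497 + 0.3309·0.745 + 0.2706·0.499 ≈ 0.57961... → 0.580.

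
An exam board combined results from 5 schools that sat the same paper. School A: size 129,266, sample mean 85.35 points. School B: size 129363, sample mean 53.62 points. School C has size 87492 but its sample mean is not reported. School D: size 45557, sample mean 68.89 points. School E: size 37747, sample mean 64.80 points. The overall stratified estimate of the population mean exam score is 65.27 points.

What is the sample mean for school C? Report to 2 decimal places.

N = 129266 + 129363 + 87492 + 45557 + 37747 = 429425.
Overall total = μ·N = 65.27·429425 = 28028569.75.
Subtract the known strata: 129266·85.35 + 129363·53.62 + 45557·68.89 + 37747·64.80 = 23553724.49.
Remaining total for school C: 28028569.75 − 23553724.49 = 4474845.26.
Divide by its size: 4474845.26 / 87492 = 51.1458... → 51.15.

51.15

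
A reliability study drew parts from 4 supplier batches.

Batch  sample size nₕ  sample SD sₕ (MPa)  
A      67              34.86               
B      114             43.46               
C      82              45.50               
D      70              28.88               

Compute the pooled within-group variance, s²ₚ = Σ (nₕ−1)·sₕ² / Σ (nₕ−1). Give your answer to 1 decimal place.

1577.1

Degrees of freedom: 66 + 113 + 81 + 69 = 329.
Σ(nₕ−1)sₕ² = 66·1215.2196 + 113·1888.7716 + 81·2070.25 + 69·834.0544 = 518875.688.
s²ₚ = 518875.688 / 329 = 1577.130... → 1577.1.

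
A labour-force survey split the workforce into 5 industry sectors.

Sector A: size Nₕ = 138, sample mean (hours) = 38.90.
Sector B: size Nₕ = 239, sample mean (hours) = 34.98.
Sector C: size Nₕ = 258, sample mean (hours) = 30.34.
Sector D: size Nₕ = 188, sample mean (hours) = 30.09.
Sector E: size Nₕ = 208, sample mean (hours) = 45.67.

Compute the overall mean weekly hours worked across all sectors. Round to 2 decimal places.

N = 1031; weights Wₕ = Nₕ/N = (0.1339, 0.2318, 0.2502, 0.1823, 0.2017).
x̄_st = Σ Wₕ·x̄ₕ = 0.1339·38.90 + 0.2318·34.98 + 0.2502·30.34 + 0.1823·30.09 + 0.2017·45.67 ≈ 35.6086...
→ 35.61.

35.61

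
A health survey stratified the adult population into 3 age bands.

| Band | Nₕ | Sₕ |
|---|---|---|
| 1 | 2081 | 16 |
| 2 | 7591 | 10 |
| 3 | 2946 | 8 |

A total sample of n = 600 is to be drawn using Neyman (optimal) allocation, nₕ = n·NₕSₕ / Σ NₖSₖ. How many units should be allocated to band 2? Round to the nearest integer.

343

Σ NₕSₕ = 2081·16 + 7591·10 + 2946·8 = 132774.
Share for 2: 75910/132774 = 0.57172.
n_2 = 600 × 0.57172 = 343.034... → 343.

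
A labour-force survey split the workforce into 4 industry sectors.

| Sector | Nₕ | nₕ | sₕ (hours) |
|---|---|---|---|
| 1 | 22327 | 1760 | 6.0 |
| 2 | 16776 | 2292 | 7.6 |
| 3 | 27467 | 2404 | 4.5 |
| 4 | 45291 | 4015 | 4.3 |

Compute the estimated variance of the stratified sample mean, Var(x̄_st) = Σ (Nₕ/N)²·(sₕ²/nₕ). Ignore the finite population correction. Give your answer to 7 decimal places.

N = 111861; Wₕ = Nₕ/N.
sector 1: (22327/111861)²·6.0²/1760 = 0.0008148791
sector 2: (16776/111861)²·7.6²/2292 = 0.0005668028
sector 3: (27467/111861)²·4.5²/2404 = 0.0005078736
sector 4: (45291/111861)²·4.3²/4015 = 0.0007549493
Sum = 0.0026445048 → 0.0026445.

0.0026445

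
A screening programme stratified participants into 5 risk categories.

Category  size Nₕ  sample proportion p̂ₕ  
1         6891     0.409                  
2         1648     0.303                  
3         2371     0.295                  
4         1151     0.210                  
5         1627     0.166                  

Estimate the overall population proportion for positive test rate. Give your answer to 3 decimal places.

N = 6891 + 1648 + 2371 + 1151 + 1627 = 13688.
Overall proportion = Σ (Nₕ/N)·p̂ₕ.
Σ Nₕp̂ₕ = 2818.419 + 499.344 + 699.445 + 241.71 + 270.082 = 4529.
4529 / 13688 = 0.33087... → 0.331.

0.331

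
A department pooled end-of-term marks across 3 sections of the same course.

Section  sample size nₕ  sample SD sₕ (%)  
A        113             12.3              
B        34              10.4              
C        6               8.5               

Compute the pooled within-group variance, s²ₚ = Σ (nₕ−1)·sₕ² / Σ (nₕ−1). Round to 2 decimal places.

139.17

Degrees of freedom: 112 + 33 + 5 = 150.
Σ(nₕ−1)sₕ² = 112·151.29 + 33·108.16 + 5·72.25 = 20875.01.
s²ₚ = 20875.01 / 150 = 139.1667... → 139.17.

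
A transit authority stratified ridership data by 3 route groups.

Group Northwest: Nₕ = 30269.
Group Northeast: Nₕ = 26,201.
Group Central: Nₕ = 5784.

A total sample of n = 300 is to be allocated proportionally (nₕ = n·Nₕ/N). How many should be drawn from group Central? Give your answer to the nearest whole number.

Share of group Central = 5784/62254 = 0.09291.
Allocate 300 × 0.09291 = 27.873... → 28.

28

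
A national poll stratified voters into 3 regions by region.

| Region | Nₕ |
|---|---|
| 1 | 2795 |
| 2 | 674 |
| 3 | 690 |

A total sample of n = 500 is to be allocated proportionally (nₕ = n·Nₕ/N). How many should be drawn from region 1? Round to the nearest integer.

336

Share of region 1 = 2795/4159 = 0.67204.
Allocate 500 × 0.67204 = 336.018... → 336.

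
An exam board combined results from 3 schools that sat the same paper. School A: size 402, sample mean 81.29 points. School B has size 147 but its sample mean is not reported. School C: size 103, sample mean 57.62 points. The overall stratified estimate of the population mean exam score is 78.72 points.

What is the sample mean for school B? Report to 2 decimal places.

86.48

N = 402 + 147 + 103 = 652.
Overall total = μ·N = 78.72·652 = 51325.44.
Subtract the known strata: 402·81.29 + 103·57.62 = 38613.44.
Remaining total for school B: 51325.44 − 38613.44 = 12712.
Divide by its size: 12712 / 147 = 86.4762... → 86.48.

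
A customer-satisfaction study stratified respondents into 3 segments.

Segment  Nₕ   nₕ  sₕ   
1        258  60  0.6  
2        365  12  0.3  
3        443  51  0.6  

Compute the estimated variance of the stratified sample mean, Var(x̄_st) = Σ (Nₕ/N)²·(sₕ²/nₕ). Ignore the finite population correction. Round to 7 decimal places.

N = 1066. Term for each stratum: Wₕ²sₕ²/nₕ.
Var(x̄_st) = 0.0003514603 + 0.0008792909 + 0.0012190608 = 0.0024498120 → 0.0024498.

0.0024498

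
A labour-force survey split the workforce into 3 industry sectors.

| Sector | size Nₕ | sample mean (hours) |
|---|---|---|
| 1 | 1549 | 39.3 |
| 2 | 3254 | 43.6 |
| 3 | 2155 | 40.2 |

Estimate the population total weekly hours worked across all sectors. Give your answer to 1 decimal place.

1: 1549·39.3 = 60875.7
2: 3254·43.6 = 141874.4
3: 2155·40.2 = 86631
τ̂ = Σ Nₕx̄ₕ = 289381.1.

289381.1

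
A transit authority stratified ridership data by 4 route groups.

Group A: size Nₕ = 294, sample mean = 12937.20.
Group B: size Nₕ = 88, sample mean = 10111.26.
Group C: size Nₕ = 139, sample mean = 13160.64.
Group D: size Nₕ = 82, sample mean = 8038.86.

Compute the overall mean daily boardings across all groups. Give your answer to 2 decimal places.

x̄_st = (Σ Nₕx̄ₕ) / (Σ Nₕ) = (294·12937.20 + 88·10111.26 + 139·13160.64 + 82·8038.86) / 603
= 7181843.16 / 603 = 11910.1877... → 11910.19.

11910.19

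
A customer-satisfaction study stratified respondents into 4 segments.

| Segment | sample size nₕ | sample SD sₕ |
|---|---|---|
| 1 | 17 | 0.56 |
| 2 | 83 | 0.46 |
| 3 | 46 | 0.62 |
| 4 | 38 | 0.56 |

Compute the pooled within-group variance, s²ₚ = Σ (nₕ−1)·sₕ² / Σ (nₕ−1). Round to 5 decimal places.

1: (17−1)·0.56² = 16·0.3136 = 5.0176
2: (83−1)·0.46² = 82·0.2116 = 17.3512
3: (46−1)·0.62² = 45·0.3844 = 17.298
4: (38−1)·0.56² = 37·0.3136 = 11.6032
Numerator = 51.27; denominator = Σ(nₕ−1) = 180.
s²ₚ = 51.27/180 = 0.2848333... → 0.28483.

0.28483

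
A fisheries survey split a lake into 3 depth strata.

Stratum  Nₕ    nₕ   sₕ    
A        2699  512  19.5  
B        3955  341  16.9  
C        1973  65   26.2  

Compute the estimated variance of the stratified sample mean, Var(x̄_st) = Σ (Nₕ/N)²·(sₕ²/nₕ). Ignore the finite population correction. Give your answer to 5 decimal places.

0.80109

N = 8627. Term for each stratum: Wₕ²sₕ²/nₕ.
Var(x̄_st) = 0.07269180 + 0.17603232 + 0.55236201 = 0.80108613 → 0.80109.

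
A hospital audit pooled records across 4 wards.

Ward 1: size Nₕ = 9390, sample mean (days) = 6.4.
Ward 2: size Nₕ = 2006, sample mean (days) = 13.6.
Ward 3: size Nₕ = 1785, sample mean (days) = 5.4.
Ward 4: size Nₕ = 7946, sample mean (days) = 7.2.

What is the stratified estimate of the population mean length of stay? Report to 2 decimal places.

x̄_st = (Σ Nₕx̄ₕ) / (Σ Nₕ) = (9390·6.4 + 2006·13.6 + 1785·5.4 + 7946·7.2) / 21127
= 154227.8 / 21127 = 7.3000... → 7.30.

7.30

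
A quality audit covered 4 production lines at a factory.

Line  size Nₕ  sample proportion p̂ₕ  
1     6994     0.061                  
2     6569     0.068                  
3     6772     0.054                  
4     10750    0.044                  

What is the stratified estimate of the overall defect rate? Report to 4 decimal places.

Wₕ = Nₕ/N with N = 31085: 0.2250, 0.2113, 0.2179, 0.3458.
p̂_st = 0.2250·0.061 + 0.2113·0.068 + 0.2179·0.054 + 0.3458·0.044 ≈ 0.055075... → 0.0551.

0.0551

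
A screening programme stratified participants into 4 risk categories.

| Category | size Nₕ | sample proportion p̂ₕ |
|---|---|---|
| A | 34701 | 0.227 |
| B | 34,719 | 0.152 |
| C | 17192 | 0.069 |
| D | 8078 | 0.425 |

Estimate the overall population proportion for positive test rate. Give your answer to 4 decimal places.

0.1877

N = 34701 + 34719 + 17192 + 8078 = 94690.
Overall proportion = Σ (Nₕ/N)·p̂ₕ.
Σ Nₕp̂ₕ = 7877.127 + 5277.288 + 1186.248 + 3433.15 = 17773.813.
17773.813 / 94690 = 0.187705... → 0.1877.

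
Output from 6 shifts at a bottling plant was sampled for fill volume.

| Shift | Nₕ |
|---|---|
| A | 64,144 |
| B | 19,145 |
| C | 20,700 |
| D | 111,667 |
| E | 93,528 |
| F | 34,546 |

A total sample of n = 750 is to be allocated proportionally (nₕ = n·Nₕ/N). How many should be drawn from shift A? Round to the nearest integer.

140

Share of shift A = 64144/343730 = 0.18661.
Allocate 750 × 0.18661 = 139.959... → 140.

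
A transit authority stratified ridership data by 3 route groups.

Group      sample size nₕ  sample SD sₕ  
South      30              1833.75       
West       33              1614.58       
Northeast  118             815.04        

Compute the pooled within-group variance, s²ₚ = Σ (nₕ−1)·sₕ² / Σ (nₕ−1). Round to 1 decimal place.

1453136.4

Degrees of freedom: 29 + 32 + 117 = 178.
Σ(nₕ−1)sₕ² = 29·3362639.0625 + 32·2606868.5764 + 117·664290.2016 = 258658280.8445.
s²ₚ = 258658280.8445 / 178 = 1453136.409... → 1453136.4.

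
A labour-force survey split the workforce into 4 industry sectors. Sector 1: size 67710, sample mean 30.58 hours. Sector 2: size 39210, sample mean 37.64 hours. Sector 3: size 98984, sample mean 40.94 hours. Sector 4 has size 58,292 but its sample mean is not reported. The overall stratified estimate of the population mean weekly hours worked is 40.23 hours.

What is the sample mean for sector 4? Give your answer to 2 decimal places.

51.98

Σ Nₕx̄ₕ = N·μ, so 58292·x̄_4 = 264196·40.23 − (67710·30.58 + 39210·37.64 + 98984·40.94).
= 10628605.08 − 7598841.16 = 3029763.92.
x̄_4 = 3029763.92 / 58292 = 51.9756... → 51.98.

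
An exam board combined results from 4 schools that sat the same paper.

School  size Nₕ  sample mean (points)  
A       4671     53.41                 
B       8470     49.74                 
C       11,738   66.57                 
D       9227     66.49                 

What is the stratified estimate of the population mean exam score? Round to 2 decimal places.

N = 34106; weights Wₕ = Nₕ/N = (0.1370, 0.2483, 0.3442, 0.2705).
x̄_st = Σ Wₕ·x̄ₕ = 0.1370·53.41 + 0.2483·49.74 + 0.3442·66.57 + 0.2705·66.49 ≈ 60.5664...
→ 60.57.

60.57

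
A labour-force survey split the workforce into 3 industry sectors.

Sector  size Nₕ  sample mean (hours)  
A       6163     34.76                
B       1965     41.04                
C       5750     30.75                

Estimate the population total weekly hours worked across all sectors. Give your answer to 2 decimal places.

A: 6163·34.76 = 214225.88
B: 1965·41.04 = 80643.6
C: 5750·30.75 = 176812.5
τ̂ = Σ Nₕx̄ₕ = 471681.98.

471681.98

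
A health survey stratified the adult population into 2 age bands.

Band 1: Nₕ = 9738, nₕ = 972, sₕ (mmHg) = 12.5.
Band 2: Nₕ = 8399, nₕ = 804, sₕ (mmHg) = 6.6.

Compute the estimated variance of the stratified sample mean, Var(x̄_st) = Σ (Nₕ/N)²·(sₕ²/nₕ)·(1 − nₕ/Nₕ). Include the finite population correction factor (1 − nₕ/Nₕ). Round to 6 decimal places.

N = 18137. Term for each stratum: Wₕ²sₕ²/nₕ·(1−nₕ/Nₕ).
Var(x̄_st) = 0.041715177 + 0.010506457 = 0.052221634 → 0.052222.

0.052222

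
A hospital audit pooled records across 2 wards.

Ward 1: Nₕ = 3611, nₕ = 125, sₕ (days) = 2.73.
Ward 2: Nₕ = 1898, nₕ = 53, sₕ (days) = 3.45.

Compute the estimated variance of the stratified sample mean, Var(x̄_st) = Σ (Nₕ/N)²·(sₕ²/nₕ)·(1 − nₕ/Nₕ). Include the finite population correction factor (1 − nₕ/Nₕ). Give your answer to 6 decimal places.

N = 5509. Term for each stratum: Wₕ²sₕ²/nₕ·(1−nₕ/Nₕ).
Var(x̄_st) = 0.024730028 + 0.025912502 = 0.050642530 → 0.050643.

0.050643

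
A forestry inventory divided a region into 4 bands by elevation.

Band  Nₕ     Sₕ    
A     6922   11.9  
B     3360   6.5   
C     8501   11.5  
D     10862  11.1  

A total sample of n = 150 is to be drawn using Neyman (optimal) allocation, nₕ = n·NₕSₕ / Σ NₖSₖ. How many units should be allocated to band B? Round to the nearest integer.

10

Σ NₕSₕ = 6922·11.9 + 3360·6.5 + 8501·11.5 + 10862·11.1 = 322541.5.
Share for B: 21840/322541.5 = 0.06771.
n_B = 150 × 0.06771 = 10.157... → 10.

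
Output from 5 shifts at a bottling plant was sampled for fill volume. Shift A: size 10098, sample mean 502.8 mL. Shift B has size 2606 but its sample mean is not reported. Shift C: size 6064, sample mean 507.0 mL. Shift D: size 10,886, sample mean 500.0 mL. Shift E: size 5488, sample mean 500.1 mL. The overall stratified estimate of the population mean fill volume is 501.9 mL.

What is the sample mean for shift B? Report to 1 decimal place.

498.3

Σ Nₕx̄ₕ = N·μ, so 2606·x̄_B = 35142·501.9 − (10098·502.8 + 6064·507.0 + 10886·500.0 + 5488·500.1).
= 17637769.8 − 16339271.2 = 1298498.6.
x̄_B = 1298498.6 / 2606 = 498.273... → 498.3.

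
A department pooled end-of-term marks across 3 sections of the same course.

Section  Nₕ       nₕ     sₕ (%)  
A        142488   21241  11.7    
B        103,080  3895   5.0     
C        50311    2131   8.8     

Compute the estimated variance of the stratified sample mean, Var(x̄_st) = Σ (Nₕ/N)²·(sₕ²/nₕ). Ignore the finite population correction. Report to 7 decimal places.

0.0033243

N = 295879; Wₕ = Nₕ/N.
section A: (142488/295879)²·11.7²/21241 = 0.0014946003
section B: (103080/295879)²·5.0²/3895 = 0.0007790280
section C: (50311/295879)²·8.8²/2131 = 0.0010507019
Sum = 0.0033243302 → 0.0033243.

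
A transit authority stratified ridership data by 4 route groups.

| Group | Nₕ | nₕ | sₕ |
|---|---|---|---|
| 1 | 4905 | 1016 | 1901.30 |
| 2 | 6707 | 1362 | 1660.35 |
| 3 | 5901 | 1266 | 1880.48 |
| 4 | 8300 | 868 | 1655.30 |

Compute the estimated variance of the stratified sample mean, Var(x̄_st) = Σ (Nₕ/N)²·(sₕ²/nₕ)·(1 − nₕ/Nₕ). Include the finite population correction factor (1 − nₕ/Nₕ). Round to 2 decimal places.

617.66

N = 25813. Term for each stratum: Wₕ²sₕ²/nₕ·(1−nₕ/Nₕ).
Var(x̄_st) = 101.86092 + 108.89833 + 114.65741 + 292.24059 = 617.65725 → 617.66.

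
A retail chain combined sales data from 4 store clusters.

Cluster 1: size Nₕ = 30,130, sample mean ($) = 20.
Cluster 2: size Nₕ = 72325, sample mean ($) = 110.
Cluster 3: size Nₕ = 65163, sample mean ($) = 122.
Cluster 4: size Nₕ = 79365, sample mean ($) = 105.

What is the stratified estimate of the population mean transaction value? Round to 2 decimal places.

100.58

N = 246983; weights Wₕ = Nₕ/N = (0.1220, 0.2928, 0.2638, 0.3213).
x̄_st = Σ Wₕ·x̄ₕ = 0.1220·20 + 0.2928·110 + 0.2638·122 + 0.3213·105 ≈ 100.5800...
→ 100.58.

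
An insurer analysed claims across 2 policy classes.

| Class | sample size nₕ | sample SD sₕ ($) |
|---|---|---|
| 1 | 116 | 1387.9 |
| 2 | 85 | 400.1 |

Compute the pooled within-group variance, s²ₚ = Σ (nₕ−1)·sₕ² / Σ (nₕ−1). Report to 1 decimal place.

1180740.5

1: (116−1)·1387.9² = 115·1926266.41 = 221520637.15
2: (85−1)·400.1² = 84·160080.01 = 13446720.84
Numerator = 234967357.99; denominator = Σ(nₕ−1) = 199.
s²ₚ = 234967357.99/199 = 1180740.492... → 1180740.5.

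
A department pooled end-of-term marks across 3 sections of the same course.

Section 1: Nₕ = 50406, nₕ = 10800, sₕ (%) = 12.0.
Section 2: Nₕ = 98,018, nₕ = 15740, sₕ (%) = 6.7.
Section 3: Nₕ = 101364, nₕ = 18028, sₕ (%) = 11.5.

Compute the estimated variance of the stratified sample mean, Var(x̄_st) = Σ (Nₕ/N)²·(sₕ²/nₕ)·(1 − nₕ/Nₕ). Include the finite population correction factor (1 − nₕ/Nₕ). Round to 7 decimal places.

0.0017884

N = 249788. Term for each stratum: Wₕ²sₕ²/nₕ·(1−nₕ/Nₕ).
Var(x̄_st) = 0.0004266176 + 0.0003686305 + 0.0009931649 = 0.0017884131 → 0.0017884.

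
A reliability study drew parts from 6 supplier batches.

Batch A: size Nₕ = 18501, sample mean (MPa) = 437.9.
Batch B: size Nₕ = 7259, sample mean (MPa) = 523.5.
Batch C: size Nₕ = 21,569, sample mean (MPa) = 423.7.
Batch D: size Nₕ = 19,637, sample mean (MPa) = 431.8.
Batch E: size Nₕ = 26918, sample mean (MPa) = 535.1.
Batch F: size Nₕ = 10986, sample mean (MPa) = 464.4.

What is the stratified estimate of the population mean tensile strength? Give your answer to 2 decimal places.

467.49

N = 104870; weights Wₕ = Nₕ/N = (0.1764, 0.0692, 0.2057, 0.1873, 0.2567, 0.1048).
x̄_st = Σ Wₕ·x̄ₕ = 0.1764·437.9 + 0.0692·523.5 + 0.2057·423.7 + 0.1873·431.8 + 0.2567·535.1 + 0.1048·464.4 ≈ 467.4877...
→ 467.49.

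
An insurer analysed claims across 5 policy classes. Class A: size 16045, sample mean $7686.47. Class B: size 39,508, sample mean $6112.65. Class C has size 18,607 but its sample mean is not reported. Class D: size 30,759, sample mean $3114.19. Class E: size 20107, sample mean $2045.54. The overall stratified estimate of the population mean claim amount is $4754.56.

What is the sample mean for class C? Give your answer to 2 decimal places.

4981.81

N = 16045 + 39508 + 18607 + 30759 + 20107 = 125026.
Overall total = μ·N = 4754.56·125026 = 594443618.56.
Subtract the known strata: 16045·7686.47 + 39508·6112.65 + 30759·3114.19 + 20107·2045.54 = 501747030.34.
Remaining total for class C: 594443618.56 − 501747030.34 = 92696588.22.
Divide by its size: 92696588.22 / 18607 = 4981.8127... → 4981.81.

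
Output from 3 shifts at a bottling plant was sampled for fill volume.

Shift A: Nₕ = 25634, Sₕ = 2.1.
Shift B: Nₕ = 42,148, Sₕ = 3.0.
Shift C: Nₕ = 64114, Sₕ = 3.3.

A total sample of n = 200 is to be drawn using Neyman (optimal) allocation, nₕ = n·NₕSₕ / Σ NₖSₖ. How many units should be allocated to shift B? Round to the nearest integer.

65

Σ NₕSₕ = 25634·2.1 + 42148·3.0 + 64114·3.3 = 391851.6.
Share for B: 126444/391851.6 = 0.32268.
n_B = 200 × 0.32268 = 64.537... → 65.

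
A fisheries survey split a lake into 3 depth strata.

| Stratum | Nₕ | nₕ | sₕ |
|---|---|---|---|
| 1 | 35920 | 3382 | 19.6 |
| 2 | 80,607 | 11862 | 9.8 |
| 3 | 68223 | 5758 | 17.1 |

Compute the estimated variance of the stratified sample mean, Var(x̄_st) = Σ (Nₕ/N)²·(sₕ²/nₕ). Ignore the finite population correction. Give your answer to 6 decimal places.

N = 184750; Wₕ = Nₕ/N.
stratum 1: (35920/184750)²·19.6²/3382 = 0.004293805
stratum 2: (80607/184750)²·9.8²/11862 = 0.001541242
stratum 3: (68223/184750)²·17.1²/5758 = 0.006924897
Sum = 0.012759943 → 0.012760.

0.012760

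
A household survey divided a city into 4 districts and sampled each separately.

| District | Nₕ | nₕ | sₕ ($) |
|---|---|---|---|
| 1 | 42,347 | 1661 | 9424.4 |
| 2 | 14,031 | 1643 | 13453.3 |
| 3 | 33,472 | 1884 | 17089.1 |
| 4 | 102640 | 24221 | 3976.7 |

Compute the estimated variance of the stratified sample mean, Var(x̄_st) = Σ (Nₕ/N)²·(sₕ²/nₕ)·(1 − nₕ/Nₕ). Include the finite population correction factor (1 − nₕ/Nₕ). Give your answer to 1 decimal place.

N = 192490. Term for each stratum: Wₕ²sₕ²/nₕ·(1−nₕ/Nₕ).
Var(x̄_st) = 2486.5036 + 516.7656 + 4423.2851 + 141.8323 = 7568.3865 → 7568.4.

7568.4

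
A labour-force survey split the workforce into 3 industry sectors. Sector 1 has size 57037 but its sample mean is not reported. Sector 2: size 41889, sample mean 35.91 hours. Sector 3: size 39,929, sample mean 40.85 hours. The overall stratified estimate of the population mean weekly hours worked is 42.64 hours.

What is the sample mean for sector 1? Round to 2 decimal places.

N = 57037 + 41889 + 39929 = 138855.
Overall total = μ·N = 42.64·138855 = 5920777.2.
Subtract the known strata: 41889·35.91 + 39929·40.85 = 3135333.64.
Remaining total for sector 1: 5920777.2 − 3135333.64 = 2785443.56.
Divide by its size: 2785443.56 / 57037 = 48.8357... → 48.84.

48.84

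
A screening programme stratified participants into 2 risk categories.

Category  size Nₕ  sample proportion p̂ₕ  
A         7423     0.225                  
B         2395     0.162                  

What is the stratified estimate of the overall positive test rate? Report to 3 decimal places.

0.210

N = 7423 + 2395 = 9818.
Overall proportion = Σ (Nₕ/N)·p̂ₕ.
Σ Nₕp̂ₕ = 1670.175 + 387.99 = 2058.165.
2058.165 / 9818 = 0.20963... → 0.210.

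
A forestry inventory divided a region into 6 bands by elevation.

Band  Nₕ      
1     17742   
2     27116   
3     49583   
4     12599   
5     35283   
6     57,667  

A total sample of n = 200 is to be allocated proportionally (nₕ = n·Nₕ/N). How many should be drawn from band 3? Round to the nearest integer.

50

Share of band 3 = 49583/199990 = 0.24793.
Allocate 200 × 0.24793 = 49.585... → 50.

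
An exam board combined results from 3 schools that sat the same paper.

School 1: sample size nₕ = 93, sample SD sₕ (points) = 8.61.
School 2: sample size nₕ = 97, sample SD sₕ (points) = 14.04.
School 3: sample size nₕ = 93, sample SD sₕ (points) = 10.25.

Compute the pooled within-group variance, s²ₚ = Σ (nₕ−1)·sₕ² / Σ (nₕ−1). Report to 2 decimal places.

Degrees of freedom: 92 + 96 + 92 = 280.
Σ(nₕ−1)sₕ² = 92·74.1321 + 96·197.1216 + 92·105.0625 = 35409.5768.
s²ₚ = 35409.5768 / 280 = 126.4628... → 126.46.

126.46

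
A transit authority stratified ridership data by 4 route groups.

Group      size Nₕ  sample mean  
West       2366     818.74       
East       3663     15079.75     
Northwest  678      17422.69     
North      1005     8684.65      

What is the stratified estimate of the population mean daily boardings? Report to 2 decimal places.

N = 2366 + 3663 + 678 + 1005 = 7712.
The stratified mean weights each stratum mean by its population share Nₕ/N.
Σ Nₕx̄ₕ = 2366·818.74 + 3663·15079.75 + 678·17422.69 + 1005·8684.65 = 1937138.84 + 55237124.25 + 11812583.82 + 8728073.25 = 77714920.16.
Divide by N: 77714920.16 / 7712 = 10077.1421... → 10077.14.

10077.14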